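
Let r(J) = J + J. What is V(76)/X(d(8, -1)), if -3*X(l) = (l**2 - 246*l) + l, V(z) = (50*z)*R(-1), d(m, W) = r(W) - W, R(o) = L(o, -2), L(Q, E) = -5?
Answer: 9500/41 ≈ 231.71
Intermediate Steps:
R(o) = -5
r(J) = 2*J
d(m, W) = W (d(m, W) = 2*W - W = W)
V(z) = -250*z (V(z) = (50*z)*(-5) = -250*z)
X(l) = -l**2/3 + 245*l/3 (X(l) = -((l**2 - 246*l) + l)/3 = -(l**2 - 245*l)/3 = -l**2/3 + 245*l/3)
V(76)/X(d(8, -1)) = (-250*76)/(((1/3)*(-1)*(245 - 1*(-1)))) = -19000*(-3/(245 + 1)) = -19000/((1/3)*(-1)*246) = -19000/(-82) = -19000*(-1/82) = 9500/41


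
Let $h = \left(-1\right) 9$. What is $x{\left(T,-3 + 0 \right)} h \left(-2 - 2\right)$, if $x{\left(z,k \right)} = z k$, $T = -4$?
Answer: $432$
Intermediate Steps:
$h = -9$
$x{\left(z,k \right)} = k z$
$x{\left(T,-3 + 0 \right)} h \left(-2 - 2\right) = \left(-3 + 0\right) \left(-4\right) \left(- 9 \left(-2 - 2\right)\right) = \left(-3\right) \left(-4\right) \left(\left(-9\right) \left(-4\right)\right) = 12 \cdot 36 = 432$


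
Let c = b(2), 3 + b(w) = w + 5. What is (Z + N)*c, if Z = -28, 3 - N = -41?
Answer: 64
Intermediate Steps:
N = 44 (N = 3 - 1*(-41) = 3 + 41 = 44)
b(w) = 2 + w (b(w) = -3 + (w + 5) = -3 + (5 + w) = 2 + w)
c = 4 (c = 2 + 2 = 4)
(Z + N)*c = (-28 + 44)*4 = 16*4 = 64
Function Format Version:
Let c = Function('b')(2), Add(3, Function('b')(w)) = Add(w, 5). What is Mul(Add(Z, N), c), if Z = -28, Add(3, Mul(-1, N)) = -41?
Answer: 64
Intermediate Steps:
N = 44 (N = Add(3, Mul(-1, -41)) = Add(3, 41) = 44)
Function('b')(w) = Add(2, w) (Function('b')(w) = Add(-3, Add(w, 5)) = Add(-3, Add(5, w)) = Add(2, w))
c = 4 (c = Add(2, 2) = 4)
Mul(Add(Z, N), c) = Mul(Add(-28, 44), 4) = Mul(16, 4) = 64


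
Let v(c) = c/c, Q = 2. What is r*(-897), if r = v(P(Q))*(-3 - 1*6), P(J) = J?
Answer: 8073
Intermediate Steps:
v(c) = 1
r = -9 (r = 1*(-3 - 1*6) = 1*(-3 - 6) = 1*(-9) = -9)
r*(-897) = -9*(-897) = 8073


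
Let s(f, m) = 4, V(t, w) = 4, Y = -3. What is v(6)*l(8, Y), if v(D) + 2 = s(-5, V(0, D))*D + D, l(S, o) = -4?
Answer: -112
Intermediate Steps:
v(D) = -2 + 5*D (v(D) = -2 + (4*D + D) = -2 + 5*D)
v(6)*l(8, Y) = (-2 + 5*6)*(-4) = (-2 + 30)*(-4) = 28*(-4) = -112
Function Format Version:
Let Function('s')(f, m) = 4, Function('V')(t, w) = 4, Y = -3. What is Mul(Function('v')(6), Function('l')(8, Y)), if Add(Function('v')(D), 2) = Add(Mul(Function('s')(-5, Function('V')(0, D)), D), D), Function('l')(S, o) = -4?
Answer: -112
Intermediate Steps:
Function('v')(D) = Add(-2, Mul(5, D)) (Function('v')(D) = Add(-2, Add(Mul(4, D), D)) = Add(-2, Mul(5, D)))
Mul(Function('v')(6), Function('l')(8, Y)) = Mul(Add(-2, Mul(5, 6)), -4) = Mul(Add(-2, 30), -4) = Mul(28, -4) = -112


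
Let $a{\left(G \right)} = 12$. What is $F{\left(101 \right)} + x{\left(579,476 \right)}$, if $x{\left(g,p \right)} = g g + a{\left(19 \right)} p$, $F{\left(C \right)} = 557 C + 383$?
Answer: $397593$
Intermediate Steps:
$F{\left(C \right)} = 383 + 557 C$
$x{\left(g,p \right)} = g^{2} + 12 p$ ($x{\left(g,p \right)} = g g + 12 p = g^{2} + 12 p$)
$F{\left(101 \right)} + x{\left(579,476 \right)} = \left(383 + 557 \cdot 101\right) + \left(579^{2} + 12 \cdot 476\right) = \left(383 + 56257\right) + \left(335241 + 5712\right) = 56640 + 340953 = 397593$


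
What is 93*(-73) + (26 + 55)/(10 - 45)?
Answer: -237696/35 ≈ -6791.3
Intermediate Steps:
93*(-73) + (26 + 55)/(10 - 45) = -6789 + 81/(-35) = -6789 + 81*(-1/35) = -6789 - 81/35 = -237696/35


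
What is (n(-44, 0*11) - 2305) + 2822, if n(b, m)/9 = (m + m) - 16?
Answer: 373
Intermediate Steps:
n(b, m) = -144 + 18*m (n(b, m) = 9*((m + m) - 16) = 9*(2*m - 16) = 9*(-16 + 2*m) = -144 + 18*m)
(n(-44, 0*11) - 2305) + 2822 = ((-144 + 18*(0*11)) - 2305) + 2822 = ((-144 + 18*0) - 2305) + 2822 = ((-144 + 0) - 2305) + 2822 = (-144 - 2305) + 2822 = -2449 + 2822 = 373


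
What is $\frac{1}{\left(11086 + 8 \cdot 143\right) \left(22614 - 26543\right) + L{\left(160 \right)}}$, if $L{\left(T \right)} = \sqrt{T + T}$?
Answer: $- \frac{4805167}{230896298978858} - \frac{2 \sqrt{5}}{577240747447145} \approx -2.0811 \cdot 10^{-8}$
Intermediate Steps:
$L{\left(T \right)} = \sqrt{2} \sqrt{T}$ ($L{\left(T \right)} = \sqrt{2 T} = \sqrt{2} \sqrt{T}$)
$\frac{1}{\left(11086 + 8 \cdot 143\right) \left(22614 - 26543\right) + L{\left(160 \right)}} = \frac{1}{\left(11086 + 8 \cdot 143\right) \left(22614 - 26543\right) + \sqrt{2} \sqrt{160}} = \frac{1}{\left(11086 + 1144\right) \left(-3929\right) + \sqrt{2} \cdot 4 \sqrt{10}} = \frac{1}{12230 \left(-3929\right) + 8 \sqrt{5}} = \frac{1}{-48051670 + 8 \sqrt{5}}$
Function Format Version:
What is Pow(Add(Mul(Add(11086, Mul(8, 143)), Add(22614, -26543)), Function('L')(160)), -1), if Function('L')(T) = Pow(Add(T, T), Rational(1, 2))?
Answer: Add(Rational(-4805167, 230896298978858), Mul(Rational(-2, 577240747447145), Pow(5, Rational(1, 2)))) ≈ -2.0811e-8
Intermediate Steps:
Function('L')(T) = Mul(Pow(2, Rational(1, 2)), Pow(T, Rational(1, 2))) (Function('L')(T) = Pow(Mul(2, T), Rational(1, 2)) = Mul(Pow(2, Rational(1, 2)), Pow(T, Rational(1, 2))))
Pow(Add(Mul(Add(11086, Mul(8, 143)), Add(22614, -26543)), Function('L')(160)), -1) = Pow(Add(Mul(Add(11086, Mul(8, 143)), Add(22614, -26543)), Mul(Pow(2, Rational(1, 2)), Pow(160, Rational(1, 2)))), -1) = Pow(Add(Mul(Add(11086, 1144), -3929), Mul(Pow(2, Rational(1, 2)), Mul(4, Pow(10, Rational(1, 2))))), -1) = Pow(Add(Mul(12230, -3929), Mul(8, Pow(5, Rational(1, 2)))), -1) = Pow(Add(-48051670, Mul(8, Pow(5, Rational(1, 2)))), -1)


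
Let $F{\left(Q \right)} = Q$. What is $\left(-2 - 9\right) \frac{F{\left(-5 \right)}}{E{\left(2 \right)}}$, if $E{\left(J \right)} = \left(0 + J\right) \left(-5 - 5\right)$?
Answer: $- \frac{11}{4} \approx -2.75$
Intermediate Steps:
$E{\left(J \right)} = - 10 J$ ($E{\left(J \right)} = J \left(-10\right) = - 10 J$)
$\left(-2 - 9\right) \frac{F{\left(-5 \right)}}{E{\left(2 \right)}} = \left(-2 - 9\right) \left(- \frac{5}{\left(-10\right) 2}\right) = - 11 \left(- \frac{5}{-20}\right) = - 11 \left(\left(-5\right) \left(- \frac{1}{20}\right)\right) = \left(-11\right) \frac{1}{4} = - \frac{11}{4}$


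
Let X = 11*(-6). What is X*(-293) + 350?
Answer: 19688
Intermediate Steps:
X = -66
X*(-293) + 350 = -66*(-293) + 350 = 19338 + 350 = 19688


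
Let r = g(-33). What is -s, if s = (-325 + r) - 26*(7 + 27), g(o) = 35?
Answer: 1174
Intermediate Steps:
r = 35
s = -1174 (s = (-325 + 35) - 26*(7 + 27) = -290 - 26*34 = -290 - 884 = -1174)
-s = -1*(-1174) = 1174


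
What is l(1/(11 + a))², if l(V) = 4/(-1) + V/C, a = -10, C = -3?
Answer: 169/9 ≈ 18.778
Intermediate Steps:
l(V) = -4 - V/3 (l(V) = 4/(-1) + V/(-3) = 4*(-1) + V*(-⅓) = -4 - V/3)
l(1/(11 + a))² = (-4 - 1/(3*(11 - 10)))² = (-4 - ⅓/1)² = (-4 - ⅓*1)² = (-4 - ⅓)² = (-13/3)² = 169/9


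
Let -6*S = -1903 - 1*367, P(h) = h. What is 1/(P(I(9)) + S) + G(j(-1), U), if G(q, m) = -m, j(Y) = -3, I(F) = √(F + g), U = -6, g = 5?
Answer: 7731999/1288099 - 9*√14/1288099 ≈ 6.0026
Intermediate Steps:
I(F) = √(5 + F) (I(F) = √(F + 5) = √(5 + F))
S = 1135/3 (S = -(-1903 - 1*367)/6 = -(-1903 - 367)/6 = -⅙*(-2270) = 1135/3 ≈ 378.33)
1/(P(I(9)) + S) + G(j(-1), U) = 1/(√(5 + 9) + 1135/3) - 1*(-6) = 1/(√14 + 1135/3) + 6 = 1/(1135/3 + √14) + 6 = 6 + 1/(1135/3 + √14)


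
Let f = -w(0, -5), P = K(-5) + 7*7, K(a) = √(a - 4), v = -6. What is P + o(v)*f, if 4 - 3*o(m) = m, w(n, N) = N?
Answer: 197/3 + 3*I ≈ 65.667 + 3.0*I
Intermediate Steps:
K(a) = √(-4 + a)
o(m) = 4/3 - m/3
P = 49 + 3*I (P = √(-4 - 5) + 7*7 = √(-9) + 49 = 3*I + 49 = 49 + 3*I ≈ 49.0 + 3.0*I)
f = 5 (f = -1*(-5) = 5)
P + o(v)*f = (49 + 3*I) + (4/3 - ⅓*(-6))*5 = (49 + 3*I) + (4/3 + 2)*5 = (49 + 3*I) + (10/3)*5 = (49 + 3*I) + 50/3 = 197/3 + 3*I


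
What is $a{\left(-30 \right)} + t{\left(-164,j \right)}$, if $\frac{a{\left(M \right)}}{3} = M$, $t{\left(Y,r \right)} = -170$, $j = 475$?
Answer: $-260$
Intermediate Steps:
$a{\left(M \right)} = 3 M$
$a{\left(-30 \right)} + t{\left(-164,j \right)} = 3 \left(-30\right) - 170 = -90 - 170 = -260$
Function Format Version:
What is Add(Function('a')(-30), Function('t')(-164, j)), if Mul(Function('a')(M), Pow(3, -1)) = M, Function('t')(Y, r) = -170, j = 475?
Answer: -260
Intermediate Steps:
Function('a')(M) = Mul(3, M)
Add(Function('a')(-30), Function('t')(-164, j)) = Add(Mul(3, -30), -170) = Add(-90, -170) = -260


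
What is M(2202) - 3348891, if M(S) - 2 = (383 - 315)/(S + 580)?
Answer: -4658304565/1391 ≈ -3.3489e+6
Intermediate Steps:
M(S) = 2 + 68/(580 + S) (M(S) = 2 + (383 - 315)/(S + 580) = 2 + 68/(580 + S))
M(2202) - 3348891 = 2*(614 + 2202)/(580 + 2202) - 3348891 = 2*2816/2782 - 3348891 = 2*(1/2782)*2816 - 3348891 = 2816/1391 - 3348891 = -4658304565/1391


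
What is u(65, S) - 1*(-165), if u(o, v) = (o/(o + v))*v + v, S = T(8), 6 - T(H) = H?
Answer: 10139/63 ≈ 160.94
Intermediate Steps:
T(H) = 6 - H
S = -2 (S = 6 - 1*8 = 6 - 8 = -2)
u(o, v) = v + o*v/(o + v) (u(o, v) = (o/(o + v))*v + v = o*v/(o + v) + v = v + o*v/(o + v))
u(65, S) - 1*(-165) = -2*(-2 + 2*65)/(65 - 2) - 1*(-165) = -2*(-2 + 130)/63 + 165 = -2*1/63*128 + 165 = -256/63 + 165 = 10139/63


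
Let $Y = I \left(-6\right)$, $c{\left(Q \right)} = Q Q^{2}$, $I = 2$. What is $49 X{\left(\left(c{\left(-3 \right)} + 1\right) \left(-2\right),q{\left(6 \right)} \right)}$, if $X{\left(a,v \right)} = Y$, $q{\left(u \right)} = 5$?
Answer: $-588$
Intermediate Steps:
$c{\left(Q \right)} = Q^{3}$
$Y = -12$ ($Y = 2 \left(-6\right) = -12$)
$X{\left(a,v \right)} = -12$
$49 X{\left(\left(c{\left(-3 \right)} + 1\right) \left(-2\right),q{\left(6 \right)} \right)} = 49 \left(-12\right) = -588$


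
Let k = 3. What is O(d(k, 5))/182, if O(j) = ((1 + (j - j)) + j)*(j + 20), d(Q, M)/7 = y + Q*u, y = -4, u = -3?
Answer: 3195/91 ≈ 35.110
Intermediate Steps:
d(Q, M) = -28 - 21*Q (d(Q, M) = 7*(-4 + Q*(-3)) = 7*(-4 - 3*Q) = -28 - 21*Q)
O(j) = (1 + j)*(20 + j) (O(j) = ((1 + 0) + j)*(20 + j) = (1 + j)*(20 + j))
O(d(k, 5))/182 = (20 + (-28 - 21*3)² + 21*(-28 - 21*3))/182 = (20 + (-28 - 63)² + 21*(-28 - 63))*(1/182) = (20 + (-91)² + 21*(-91))*(1/182) = (20 + 8281 - 1911)*(1/182) = 6390*(1/182) = 3195/91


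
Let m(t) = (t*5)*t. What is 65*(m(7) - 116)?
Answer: 8385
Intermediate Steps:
m(t) = 5*t² (m(t) = (5*t)*t = 5*t²)
65*(m(7) - 116) = 65*(5*7² - 116) = 65*(5*49 - 116) = 65*(245 - 116) = 65*129 = 8385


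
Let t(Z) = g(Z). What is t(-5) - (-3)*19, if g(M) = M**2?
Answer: 82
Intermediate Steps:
t(Z) = Z**2
t(-5) - (-3)*19 = (-5)**2 - (-3)*19 = 25 - 1*(-57) = 25 + 57 = 82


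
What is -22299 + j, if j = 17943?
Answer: -4356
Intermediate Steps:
-22299 + j = -22299 + 17943 = -4356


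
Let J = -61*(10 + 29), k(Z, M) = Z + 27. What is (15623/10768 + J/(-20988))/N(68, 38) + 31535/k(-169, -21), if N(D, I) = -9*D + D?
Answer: -161544515760833/727414752768 ≈ -222.08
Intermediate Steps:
k(Z, M) = 27 + Z
N(D, I) = -8*D
J = -2379 (J = -61*39 = -2379)
(15623/10768 + J/(-20988))/N(68, 38) + 31535/k(-169, -21) = (15623/10768 - 2379/(-20988))/((-8*68)) + 31535/(27 - 169) = (15623*(1/10768) - 2379*(-1/20988))/(-544) + 31535/(-142) = (15623/10768 + 793/6996)*(-1/544) + 31535*(-1/142) = (29459383/18833232)*(-1/544) - 31535/142 = -29459383/10245278208 - 31535/142 = -161544515760833/727414752768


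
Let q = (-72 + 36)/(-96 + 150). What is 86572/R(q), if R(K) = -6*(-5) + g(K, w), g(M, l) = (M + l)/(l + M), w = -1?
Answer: 86572/31 ≈ 2792.6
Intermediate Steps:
q = -2/3 (q = -36/54 = -36*1/54 = -2/3 ≈ -0.66667)
g(M, l) = 1 (g(M, l) = (M + l)/(M + l) = 1)
R(K) = 31 (R(K) = -6*(-5) + 1 = 30 + 1 = 31)
86572/R(q) = 86572/31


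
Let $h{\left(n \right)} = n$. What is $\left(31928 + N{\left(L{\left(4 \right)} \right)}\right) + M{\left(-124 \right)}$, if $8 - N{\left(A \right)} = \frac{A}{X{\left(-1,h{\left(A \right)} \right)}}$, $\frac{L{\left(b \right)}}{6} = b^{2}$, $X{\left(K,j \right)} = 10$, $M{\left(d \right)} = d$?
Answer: $\frac{159012}{5} \approx 31802.0$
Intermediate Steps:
$L{\left(b \right)} = 6 b^{2}$
$N{\left(A \right)} = 8 - \frac{A}{10}$
$\left(31928 + N{\left(L{\left(4 \right)} \right)}\right) + M{\left(-124 \right)} = \left(31928 + \left(8 - \frac{6 \cdot 4^{2}}{10}\right)\right) - 124 = \left(31928 + \left(8 - \frac{6 \cdot 16}{10}\right)\right) - 124 = \left(31928 + \left(8 - \frac{48}{5}\right)\right) - 124 = \left(31928 - \frac{8}{5}\right) - 124 = \frac{159632}{5} - 124 = \frac{159012}{5}$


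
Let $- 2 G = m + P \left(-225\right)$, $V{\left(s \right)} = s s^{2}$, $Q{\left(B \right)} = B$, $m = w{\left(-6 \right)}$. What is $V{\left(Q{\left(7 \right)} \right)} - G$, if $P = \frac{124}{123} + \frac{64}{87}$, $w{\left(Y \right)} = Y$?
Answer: $\frac{171010}{1189} \approx 143.83$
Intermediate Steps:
$m = -6$
$P = \frac{6220}{3567}$ ($P = 124 \cdot \frac{1}{123} + 64 \cdot \frac{1}{87} = \frac{124}{123} + \frac{64}{87} = \frac{6220}{3567} \approx 1.7438$)
$V{\left(s \right)} = s^{3}$
$G = \frac{236817}{1189}$ ($G = - \frac{-6 + \frac{6220}{3567} \left(-225\right)}{2} = - \frac{-6 - \frac{466500}{1189}}{2} = \left(- \frac{1}{2}\right) \left(- \frac{473634}{1189}\right) = \frac{236817}{1189} \approx 199.17$)
$V{\left(Q{\left(7 \right)} \right)} - G = 7^{3} - \frac{236817}{1189} = 343 - \frac{236817}{1189} = \frac{171010}{1189}$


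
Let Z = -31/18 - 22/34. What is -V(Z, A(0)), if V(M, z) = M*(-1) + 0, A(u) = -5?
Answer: -725/306 ≈ -2.3693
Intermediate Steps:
Z = -725/306 (Z = -31*1/18 - 22*1/34 = -31/18 - 11/17 = -725/306 ≈ -2.3693)
V(M, z) = -M (V(M, z) = -M + 0 = -M)
-V(Z, A(0)) = -(-1)*(-725)/306 = -1*725/306 = -725/306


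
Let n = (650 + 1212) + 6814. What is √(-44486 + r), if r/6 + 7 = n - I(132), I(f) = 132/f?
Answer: √7522 ≈ 86.729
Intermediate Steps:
n = 8676 (n = 1862 + 6814 = 8676)
r = 52008 (r = -42 + 6*(8676 - 132/132) = -42 + 6*(8676 - 1*1) = -42 + 6*(8676 - 1) = -42 + 6*8675 = -42 + 52050 = 52008)
√(-44486 + r) = √(-44486 + 52008) = √7522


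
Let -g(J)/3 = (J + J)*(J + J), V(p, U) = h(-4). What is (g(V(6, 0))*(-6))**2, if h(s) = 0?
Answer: 0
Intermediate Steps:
V(p, U) = 0
g(J) = -12*J**2 (g(J) = -3*(J + J)*(J + J) = -3*2*J*2*J = -12*J**2)
(g(V(6, 0))*(-6))**2 = (-12*0**2*(-6))**2 = (-12*0*(-6))**2 = (0*(-6))**2 = 0**2 = 0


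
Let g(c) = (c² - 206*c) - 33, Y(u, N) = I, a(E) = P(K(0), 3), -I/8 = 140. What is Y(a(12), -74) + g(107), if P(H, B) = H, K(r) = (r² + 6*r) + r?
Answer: -11746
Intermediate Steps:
I = -1120 (I = -8*140 = -1120)
K(r) = r² + 7*r
a(E) = 0 (a(E) = 0*(7 + 0) = 0*7 = 0)
Y(u, N) = -1120
g(c) = -33 + c² - 206*c
Y(a(12), -74) + g(107) = -1120 + (-33 + 107² - 206*107) = -1120 + (-33 + 11449 - 22042) = -1120 - 10626 = -11746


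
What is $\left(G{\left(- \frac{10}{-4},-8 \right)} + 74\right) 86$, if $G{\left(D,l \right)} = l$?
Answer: $5676$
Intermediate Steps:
$\left(G{\left(- \frac{10}{-4},-8 \right)} + 74\right) 86 = \left(-8 + 74\right) 86 = 66 \cdot 86 = 5676$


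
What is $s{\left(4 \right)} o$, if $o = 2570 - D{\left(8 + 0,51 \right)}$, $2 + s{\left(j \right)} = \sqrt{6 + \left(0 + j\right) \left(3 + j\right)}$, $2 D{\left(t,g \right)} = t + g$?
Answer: $-5081 + \frac{5081 \sqrt{34}}{2} \approx 9732.5$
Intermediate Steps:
$D{\left(t,g \right)} = \frac{g}{2} + \frac{t}{2}$ ($D{\left(t,g \right)} = \frac{t + g}{2} = \frac{g + t}{2} = \frac{g}{2} + \frac{t}{2}$)
$s{\left(j \right)} = -2 + \sqrt{6 + j \left(3 + j\right)}$ ($s{\left(j \right)} = -2 + \sqrt{6 + \left(0 + j\right) \left(3 + j\right)} = -2 + \sqrt{6 + j \left(3 + j\right)}$)
$o = \frac{5081}{2}$ ($o = 2570 - \left(\frac{1}{2} \cdot 51 + \frac{8 + 0}{2}\right) = 2570 - \left(\frac{51}{2} + \frac{1}{2} \cdot 8\right) = 2570 - \left(\frac{51}{2} + 4\right) = 2570 - \frac{59}{2} = \frac{5081}{2} \approx 2540.5$)
$s{\left(4 \right)} o = \left(-2 + \sqrt{6 + 4^{2} + 3 \cdot 4}\right) \frac{5081}{2} = \left(-2 + \sqrt{6 + 16 + 12}\right) \frac{5081}{2} = \left(-2 + \sqrt{34}\right) \frac{5081}{2} = -5081 + \frac{5081 \sqrt{34}}{2}$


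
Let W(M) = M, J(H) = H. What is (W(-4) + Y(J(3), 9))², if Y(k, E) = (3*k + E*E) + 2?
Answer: 7744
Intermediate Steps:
Y(k, E) = 2 + E² + 3*k (Y(k, E) = (3*k + E²) + 2 = (E² + 3*k) + 2 = 2 + E² + 3*k)
(W(-4) + Y(J(3), 9))² = (-4 + (2 + 9² + 3*3))² = (-4 + (2 + 81 + 9))² = (-4 + 92)² = 88² = 7744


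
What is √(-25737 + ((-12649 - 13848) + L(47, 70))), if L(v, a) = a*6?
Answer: I*√51814 ≈ 227.63*I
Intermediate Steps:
L(v, a) = 6*a
√(-25737 + ((-12649 - 13848) + L(47, 70))) = √(-25737 + ((-12649 - 13848) + 6*70)) = √(-25737 + (-26497 + 420)) = √(-25737 - 26077) = √(-51814) = I*√51814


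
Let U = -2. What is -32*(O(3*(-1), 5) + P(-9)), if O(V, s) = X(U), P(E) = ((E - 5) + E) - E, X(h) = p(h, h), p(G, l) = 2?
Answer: 384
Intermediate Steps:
X(h) = 2
P(E) = -5 + E (P(E) = ((-5 + E) + E) - E = (-5 + 2*E) - E = -5 + E)
O(V, s) = 2
-32*(O(3*(-1), 5) + P(-9)) = -32*(2 + (-5 - 9)) = -32*(2 - 14) = -32*(-12) = 384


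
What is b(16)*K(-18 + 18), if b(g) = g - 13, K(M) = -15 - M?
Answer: -45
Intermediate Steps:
b(g) = -13 + g
b(16)*K(-18 + 18) = (-13 + 16)*(-15 - (-18 + 18)) = 3*(-15 - 1*0) = 3*(-15 + 0) = 3*(-15) = -45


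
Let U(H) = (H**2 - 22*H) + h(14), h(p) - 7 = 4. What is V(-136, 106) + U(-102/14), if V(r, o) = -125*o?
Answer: -638256/49 ≈ -13026.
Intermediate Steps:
h(p) = 11 (h(p) = 7 + 4 = 11)
U(H) = 11 + H**2 - 22*H (U(H) = (H**2 - 22*H) + 11 = 11 + H**2 - 22*H)
V(-136, 106) + U(-102/14) = -125*106 + (11 + (-102/14)**2 - (-2244)/14) = -13250 + (11 + (-102*1/14)**2 - (-2244)/14) = -13250 + (11 + (-51/7)**2 - 22*(-51/7)) = -13250 + (11 + 2601/49 + 1122/7) = -13250 + 10994/49 = -638256/49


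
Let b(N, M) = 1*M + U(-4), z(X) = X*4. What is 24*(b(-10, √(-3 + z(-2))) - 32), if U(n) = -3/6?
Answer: -780 + 24*I*√11 ≈ -780.0 + 79.599*I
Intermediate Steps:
U(n) = -½ (U(n) = -3*⅙ = -½)
z(X) = 4*X
b(N, M) = -½ + M (b(N, M) = 1*M - ½ = M - ½ = -½ + M)
24*(b(-10, √(-3 + z(-2))) - 32) = 24*((-½ + √(-3 + 4*(-2))) - 32) = 24*((-½ + √(-3 - 8)) - 32) = 24*((-½ + √(-11)) - 32) = 24*((-½ + I*√11) - 32) = 24*(-65/2 + I*√11) = -780 + 24*I*√11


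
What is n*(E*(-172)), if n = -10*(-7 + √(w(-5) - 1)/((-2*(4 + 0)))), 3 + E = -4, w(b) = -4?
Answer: 84280 + 1505*I*√5 ≈ 84280.0 + 3365.3*I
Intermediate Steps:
E = -7 (E = -3 - 4 = -7)
n = 70 + 5*I*√5/4 (n = -10*(-7 + √(-4 - 1)/((-2*(4 + 0)))) = -10*(-7 + √(-5)/((-2*4))) = -10*(-7 + (I*√5)/(-8)) = -10*(-7 + (I*√5)*(-⅛)) = -10*(-7 - I*√5/8) = 70 + 5*I*√5/4 ≈ 70.0 + 2.7951*I)
n*(E*(-172)) = (70 + 5*I*√5/4)*(-7*(-172)) = (70 + 5*I*√5/4)*1204 = 84280 + 1505*I*√5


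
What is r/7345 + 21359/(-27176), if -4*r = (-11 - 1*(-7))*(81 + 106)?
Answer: -151799943/199607720 ≈ -0.76049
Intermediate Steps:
r = 187 (r = -(-11 - 1*(-7))*(81 + 106)/4 = -(-11 + 7)*187/4 = -(-1)*187 = -1/4*(-748) = 187)
r/7345 + 21359/(-27176) = 187/7345 + 21359/(-27176) = 187*(1/7345) + 21359*(-1/27176) = 187/7345 - 21359/27176 = -151799943/199607720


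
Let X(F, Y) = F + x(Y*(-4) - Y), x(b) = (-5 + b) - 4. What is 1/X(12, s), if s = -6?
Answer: 1/33 ≈ 0.030303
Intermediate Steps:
x(b) = -9 + b
X(F, Y) = -9 + F - 5*Y (X(F, Y) = F + (-9 + (Y*(-4) - Y)) = F + (-9 + (-4*Y - Y)) = F + (-9 - 5*Y) = -9 + F - 5*Y)
1/X(12, s) = 1/(-9 + 12 - 5*(-6)) = 1/(-9 + 12 + 30) = 1/33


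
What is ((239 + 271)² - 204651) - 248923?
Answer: -193474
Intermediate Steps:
((239 + 271)² - 204651) - 248923 = (510² - 204651) - 248923 = (260100 - 204651) - 248923 = 55449 - 248923 = -193474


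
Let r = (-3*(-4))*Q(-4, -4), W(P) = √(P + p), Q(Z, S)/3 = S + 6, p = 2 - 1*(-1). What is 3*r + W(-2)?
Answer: 217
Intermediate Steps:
p = 3 (p = 2 + 1 = 3)
Q(Z, S) = 18 + 3*S (Q(Z, S) = 3*(S + 6) = 3*(6 + S) = 18 + 3*S)
W(P) = √(3 + P) (W(P) = √(P + 3) = √(3 + P))
r = 72 (r = (-3*(-4))*(18 + 3*(-4)) = 12*(18 - 12) = 12*6 = 72)
3*r + W(-2) = 3*72 + √(3 - 2) = 216 + √1 = 216 + 1 = 217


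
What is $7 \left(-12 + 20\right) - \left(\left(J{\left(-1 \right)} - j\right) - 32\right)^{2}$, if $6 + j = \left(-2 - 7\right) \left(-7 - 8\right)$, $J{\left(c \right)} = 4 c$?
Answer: $-27169$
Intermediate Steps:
$j = 129$ ($j = -6 + \left(-2 - 7\right) \left(-7 - 8\right) = -6 - -135 = -6 + 135 = 129$)
$7 \left(-12 + 20\right) - \left(\left(J{\left(-1 \right)} - j\right) - 32\right)^{2} = 7 \left(-12 + 20\right) - \left(\left(4 \left(-1\right) - 129\right) - 32\right)^{2} = 7 \cdot 8 - \left(\left(-4 - 129\right) - 32\right)^{2} = 56 - \left(-133 - 32\right)^{2} = 56 - \left(-165\right)^{2} = 56 - 27225 = -27169$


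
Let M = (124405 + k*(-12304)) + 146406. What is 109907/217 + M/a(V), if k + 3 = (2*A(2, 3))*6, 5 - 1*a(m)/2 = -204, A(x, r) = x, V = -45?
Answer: 6948255/12958 ≈ 536.21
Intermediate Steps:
a(m) = 418 (a(m) = 10 - 2*(-204) = 10 + 408 = 418)
k = 21 (k = -3 + (2*2)*6 = -3 + 4*6 = -3 + 24 = 21)
M = 12427 (M = (124405 + 21*(-12304)) + 146406 = (124405 - 258384) + 146406 = -133979 + 146406 = 12427)
109907/217 + M/a(V) = 109907/217 + 12427/418 = 109907*(1/217) + 12427*(1/418) = 15701/31 + 12427/418 = 6948255/12958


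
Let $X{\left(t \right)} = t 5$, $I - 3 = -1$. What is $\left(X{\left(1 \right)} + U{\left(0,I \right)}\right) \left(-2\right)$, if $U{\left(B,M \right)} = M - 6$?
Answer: $-2$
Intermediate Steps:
$I = 2$ ($I = 3 - 1 = 2$)
$U{\left(B,M \right)} = -6 + M$ ($U{\left(B,M \right)} = M - 6 = -6 + M$)
$X{\left(t \right)} = 5 t$
$\left(X{\left(1 \right)} + U{\left(0,I \right)}\right) \left(-2\right) = \left(5 \cdot 1 + \left(-6 + 2\right)\right) \left(-2\right) = \left(5 - 4\right) \left(-2\right) = 1 \left(-2\right) = -2$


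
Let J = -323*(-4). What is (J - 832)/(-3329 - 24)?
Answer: -460/3353 ≈ -0.13719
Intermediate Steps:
J = 1292
(J - 832)/(-3329 - 24) = (1292 - 832)/(-3329 - 24) = 460/(-3353) = 460*(-1/3353) = -460/3353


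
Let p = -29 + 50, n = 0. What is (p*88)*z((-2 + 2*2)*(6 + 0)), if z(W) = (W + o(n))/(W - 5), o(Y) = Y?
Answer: 3168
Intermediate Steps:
z(W) = W/(-5 + W) (z(W) = (W + 0)/(W - 5) = W/(-5 + W))
p = 21
(p*88)*z((-2 + 2*2)*(6 + 0)) = (21*88)*(((-2 + 2*2)*(6 + 0))/(-5 + (-2 + 2*2)*(6 + 0))) = 1848*(((-2 + 4)*6)/(-5 + (-2 + 4)*6)) = 1848*((2*6)/(-5 + 2*6)) = 1848*(12/(-5 + 12)) = 1848*(12/7) = 3168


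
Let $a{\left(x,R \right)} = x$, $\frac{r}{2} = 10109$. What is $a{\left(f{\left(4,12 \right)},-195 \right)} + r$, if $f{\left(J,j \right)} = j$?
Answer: $20230$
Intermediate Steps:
$r = 20218$ ($r = 2 \cdot 10109 = 20218$)
$a{\left(f{\left(4,12 \right)},-195 \right)} + r = 12 + 20218 = 20230$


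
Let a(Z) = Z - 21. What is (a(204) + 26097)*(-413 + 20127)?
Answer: 518083920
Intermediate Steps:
a(Z) = -21 + Z
(a(204) + 26097)*(-413 + 20127) = ((-21 + 204) + 26097)*(-413 + 20127) = (183 + 26097)*19714 = 26280*19714 = 518083920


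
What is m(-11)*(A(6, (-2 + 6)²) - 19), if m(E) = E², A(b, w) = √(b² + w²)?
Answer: -2299 + 242*√73 ≈ -231.35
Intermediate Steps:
m(-11)*(A(6, (-2 + 6)²) - 19) = (-11)²*(√(6² + ((-2 + 6)²)²) - 19) = 121*(√(36 + (4²)²) - 19) = 121*(√(36 + 16²) - 19) = 121*(√(36 + 256) - 19) = 121*(√292 - 19) = 121*(2*√73 - 19) = 121*(-19 + 2*√73) = -2299 + 242*√73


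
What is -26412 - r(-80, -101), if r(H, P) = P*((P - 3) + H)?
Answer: -44996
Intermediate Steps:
r(H, P) = P*(-3 + H + P) (r(H, P) = P*((-3 + P) + H) = P*(-3 + H + P))
-26412 - r(-80, -101) = -26412 - (-101)*(-3 - 80 - 101) = -26412 - (-101)*(-184) = -26412 - 1*18584 = -26412 - 18584 = -44996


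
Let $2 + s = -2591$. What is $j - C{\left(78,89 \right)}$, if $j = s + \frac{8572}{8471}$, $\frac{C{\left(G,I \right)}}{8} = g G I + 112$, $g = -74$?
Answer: $\frac{34783416997}{8471} \approx 4.1062 \cdot 10^{6}$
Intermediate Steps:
$s = -2593$ ($s = -2 - 2591 = -2593$)
$C{\left(G,I \right)} = 896 - 592 G I$ ($C{\left(G,I \right)} = 8 \left(- 74 G I + 112\right) = 8 \left(112 - 74 G I\right) = 896 - 592 G I$)
$j = - \frac{21956731}{8471}$ ($j = -2593 + \frac{8572}{8471} = - \frac{21956731}{8471} \approx -2592.0$)
$j - C{\left(78,89 \right)} = - \frac{21956731}{8471} - \left(896 - 46176 \cdot 89\right) = - \frac{21956731}{8471} - \left(896 - 4109664\right) = - \frac{21956731}{8471} - -4108768 = - \frac{21956731}{8471} + 4108768 = \frac{34783416997}{8471}$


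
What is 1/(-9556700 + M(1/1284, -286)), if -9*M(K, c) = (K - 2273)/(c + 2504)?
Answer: -25631208/244949762575069 ≈ -1.0464e-7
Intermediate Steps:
M(K, c) = -(-2273 + K)/(9*(2504 + c)) (M(K, c) = -(K - 2273)/(9*(c + 2504)) = -(-2273 + K)/(9*(2504 + c)))
1/(-9556700 + M(1/1284, -286)) = 1/(-9556700 + (2273 - 1/1284)/(9*(2504 - 286))) = 1/(-9556700 + (⅑)*(2273 - 1*1/1284)/2218) = 1/(-9556700 + (⅑)*(1/2218)*(2273 - 1/1284)) = 1/(-9556700 + (⅑)*(1/2218)*(2918531/1284)) = 1/(-9556700 + 2918531/25631208) = 1/(-244949762575069/25631208) = -25631208/244949762575069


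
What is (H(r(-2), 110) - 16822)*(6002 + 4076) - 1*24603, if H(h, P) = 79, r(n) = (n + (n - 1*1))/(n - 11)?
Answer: -168760557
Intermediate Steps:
r(n) = (-1 + 2*n)/(-11 + n) (r(n) = (n + (n - 1))/(-11 + n) = (n + (-1 + n))/(-11 + n) = (-1 + 2*n)/(-11 + n))
(H(r(-2), 110) - 16822)*(6002 + 4076) - 1*24603 = (79 - 16822)*(6002 + 4076) - 1*24603 = -16743*10078 - 24603 = -168735954 - 24603 = -168760557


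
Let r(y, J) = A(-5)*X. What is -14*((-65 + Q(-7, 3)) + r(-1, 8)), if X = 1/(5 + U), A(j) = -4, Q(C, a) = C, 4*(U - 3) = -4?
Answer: 1016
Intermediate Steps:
U = 2 (U = 3 + (¼)*(-4) = 3 - 1 = 2)
X = ⅐ (X = 1/(5 + 2) = 1/7 = ⅐ ≈ 0.14286)
r(y, J) = -4/7 (r(y, J) = -4*⅐ = -4/7)
-14*((-65 + Q(-7, 3)) + r(-1, 8)) = -14*((-65 - 7) - 4/7) = -14*(-72 - 4/7) = -14*(-508/7) = 1016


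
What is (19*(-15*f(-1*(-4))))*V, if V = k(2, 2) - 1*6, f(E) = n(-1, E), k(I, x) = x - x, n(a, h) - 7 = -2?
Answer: 8550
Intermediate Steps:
n(a, h) = 5 (n(a, h) = 7 - 2 = 5)
k(I, x) = 0
f(E) = 5
V = -6 (V = 0 - 1*6 = 0 - 6 = -6)
(19*(-15*f(-1*(-4))))*V = (19*(-15*5))*(-6) = (19*(-75))*(-6) = -1425*(-6) = 8550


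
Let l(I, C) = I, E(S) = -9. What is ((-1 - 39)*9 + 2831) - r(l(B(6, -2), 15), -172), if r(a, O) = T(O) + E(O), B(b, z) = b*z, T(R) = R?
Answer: 2652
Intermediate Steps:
r(a, O) = -9 + O (r(a, O) = O - 9 = -9 + O)
((-1 - 39)*9 + 2831) - r(l(B(6, -2), 15), -172) = ((-1 - 39)*9 + 2831) - (-9 - 172) = (-40*9 + 2831) - 1*(-181) = (-360 + 2831) + 181 = 2471 + 181 = 2652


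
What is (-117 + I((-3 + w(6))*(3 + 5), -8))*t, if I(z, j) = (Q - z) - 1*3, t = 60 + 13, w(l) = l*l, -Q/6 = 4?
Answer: -29784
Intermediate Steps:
Q = -24 (Q = -6*4 = -24)
w(l) = l²
t = 73
I(z, j) = -27 - z (I(z, j) = (-24 - z) - 1*3 = (-24 - z) - 3 = -27 - z)
(-117 + I((-3 + w(6))*(3 + 5), -8))*t = (-117 + (-27 - (-3 + 6²)*(3 + 5)))*73 = (-117 + (-27 - (-3 + 36)*8))*73 = (-117 + (-27 - 33*8))*73 = (-117 + (-27 - 1*264))*73 = (-117 + (-27 - 264))*73 = (-117 - 291)*73 = -408*73 = -29784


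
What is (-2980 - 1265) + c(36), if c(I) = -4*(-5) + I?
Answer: -4189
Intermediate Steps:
c(I) = 20 + I
(-2980 - 1265) + c(36) = (-2980 - 1265) + (20 + 36) = -4245 + 56 = -4189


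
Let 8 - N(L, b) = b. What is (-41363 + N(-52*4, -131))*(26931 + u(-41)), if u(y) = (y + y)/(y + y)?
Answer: -1110244768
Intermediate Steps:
N(L, b) = 8 - b
u(y) = 1 (u(y) = (2*y)/((2*y)) = (2*y)*(1/(2*y)) = 1)
(-41363 + N(-52*4, -131))*(26931 + u(-41)) = (-41363 + (8 - 1*(-131)))*(26931 + 1) = (-41363 + (8 + 131))*26932 = (-41363 + 139)*26932 = -41224*26932 = -1110244768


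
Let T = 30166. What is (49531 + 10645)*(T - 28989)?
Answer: 70827152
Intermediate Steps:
(49531 + 10645)*(T - 28989) = (49531 + 10645)*(30166 - 28989) = 60176*1177 = 70827152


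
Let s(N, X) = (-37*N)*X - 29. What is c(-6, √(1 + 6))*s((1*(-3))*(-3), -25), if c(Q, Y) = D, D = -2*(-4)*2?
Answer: 132736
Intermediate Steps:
s(N, X) = -29 - 37*N*X (s(N, X) = -37*N*X - 29 = -29 - 37*N*X)
D = 16 (D = 8*2 = 16)
c(Q, Y) = 16
c(-6, √(1 + 6))*s((1*(-3))*(-3), -25) = 16*(-29 - 37*(1*(-3))*(-3)*(-25)) = 16*(-29 - 37*(-3*(-3))*(-25)) = 16*(-29 - 37*9*(-25)) = 16*(-29 + 8325) = 16*8296 = 132736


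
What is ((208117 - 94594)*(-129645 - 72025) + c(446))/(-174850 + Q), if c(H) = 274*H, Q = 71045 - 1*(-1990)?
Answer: 22894061206/101815 ≈ 2.2486e+5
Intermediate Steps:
Q = 73035 (Q = 71045 + 1990 = 73035)
((208117 - 94594)*(-129645 - 72025) + c(446))/(-174850 + Q) = ((208117 - 94594)*(-129645 - 72025) + 274*446)/(-174850 + 73035) = (113523*(-201670) + 122204)/(-101815) = (-22894183410 + 122204)*(-1/101815) = -22894061206*(-1/101815) = 22894061206/101815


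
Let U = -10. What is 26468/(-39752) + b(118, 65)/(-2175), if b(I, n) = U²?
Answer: -615431/864606 ≈ -0.71181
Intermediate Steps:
b(I, n) = 100 (b(I, n) = (-10)² = 100)
26468/(-39752) + b(118, 65)/(-2175) = 26468/(-39752) + 100/(-2175) = 26468*(-1/39752) + 100*(-1/2175) = -6617/9938 - 4/87 = -615431/864606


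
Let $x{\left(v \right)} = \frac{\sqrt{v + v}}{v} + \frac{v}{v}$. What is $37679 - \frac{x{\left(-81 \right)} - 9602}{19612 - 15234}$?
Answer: $\frac{164968263}{4378} + \frac{i \sqrt{2}}{39402} \approx 37681.0 + 3.5892 \cdot 10^{-5} i$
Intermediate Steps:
$x{\left(v \right)} = 1 + \frac{\sqrt{2}}{\sqrt{v}}$ ($x{\left(v \right)} = \frac{\sqrt{2 v}}{v} + 1 = \frac{\sqrt{2} \sqrt{v}}{v} + 1 = \frac{\sqrt{2}}{\sqrt{v}} + 1 = 1 + \frac{\sqrt{2}}{\sqrt{v}}$)
$37679 - \frac{x{\left(-81 \right)} - 9602}{19612 - 15234} = 37679 - \frac{\left(1 + \frac{\sqrt{2}}{9 i}\right) - 9602}{19612 - 15234} = 37679 - \frac{\left(1 + \sqrt{2} \left(- \frac{i}{9}\right)\right) - 9602}{4378} = 37679 - \left(\left(1 - \frac{i \sqrt{2}}{9}\right) - 9602\right) \frac{1}{4378} = 37679 - \left(-9601 - \frac{i \sqrt{2}}{9}\right) \frac{1}{4378} = 37679 - \left(- \frac{9601}{4378} - \frac{i \sqrt{2}}{39402}\right) = 37679 + \left(\frac{9601}{4378} + \frac{i \sqrt{2}}{39402}\right) = \frac{164968263}{4378} + \frac{i \sqrt{2}}{39402}$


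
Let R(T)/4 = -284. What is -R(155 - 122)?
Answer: 1136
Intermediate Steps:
R(T) = -1136 (R(T) = 4*(-284) = -1136)
-R(155 - 122) = -1*(-1136) = 1136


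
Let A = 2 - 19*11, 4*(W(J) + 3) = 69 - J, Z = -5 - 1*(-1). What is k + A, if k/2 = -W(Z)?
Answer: -475/2 ≈ -237.50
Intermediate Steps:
Z = -4 (Z = -5 + 1 = -4)
W(J) = 57/4 - J/4 (W(J) = -3 + (69 - J)/4 = -3 + (69/4 - J/4) = 57/4 - J/4)
k = -61/2 (k = 2*(-(57/4 - ¼*(-4))) = 2*(-(57/4 + 1)) = 2*(-1*61/4) = 2*(-61/4) = -61/2 ≈ -30.500)
A = -207 (A = 2 - 209 = -207)
k + A = -61/2 - 207 = -475/2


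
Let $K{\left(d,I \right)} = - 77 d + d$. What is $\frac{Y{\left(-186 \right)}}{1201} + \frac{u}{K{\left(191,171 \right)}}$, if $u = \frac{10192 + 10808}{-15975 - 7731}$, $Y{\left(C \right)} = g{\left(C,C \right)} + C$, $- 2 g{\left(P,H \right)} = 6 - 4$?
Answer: $- \frac{2680188598}{17220152979} \approx -0.15564$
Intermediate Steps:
$g{\left(P,H \right)} = -1$ ($g{\left(P,H \right)} = - \frac{6 - 4}{2} = \left(- \frac{1}{2}\right) 2 = -1$)
$K{\left(d,I \right)} = - 76 d$
$Y{\left(C \right)} = -1 + C$
$u = - \frac{3500}{3951}$ ($u = \frac{21000}{-23706} = 21000 \left(- \frac{1}{23706}\right) = - \frac{3500}{3951} \approx -0.88585$)
$\frac{Y{\left(-186 \right)}}{1201} + \frac{u}{K{\left(191,171 \right)}} = \frac{-1 - 186}{1201} - \frac{3500}{3951 \left(\left(-76\right) 191\right)} = \left(-187\right) \frac{1}{1201} - \frac{3500}{3951 \left(-14516\right)} = - \frac{187}{1201} - - \frac{875}{14338179} = - \frac{187}{1201} + \frac{875}{14338179} = - \frac{2680188598}{17220152979}$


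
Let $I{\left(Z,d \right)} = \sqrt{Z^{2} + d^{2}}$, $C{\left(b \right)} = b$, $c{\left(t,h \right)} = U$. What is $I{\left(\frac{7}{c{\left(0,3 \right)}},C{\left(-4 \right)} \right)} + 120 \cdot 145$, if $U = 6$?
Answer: $\frac{104425}{6} \approx 17404.0$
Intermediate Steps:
$c{\left(t,h \right)} = 6$
$I{\left(\frac{7}{c{\left(0,3 \right)}},C{\left(-4 \right)} \right)} + 120 \cdot 145 = \sqrt{\left(\frac{7}{6}\right)^{2} + \left(-4\right)^{2}} + 120 \cdot 145 = \sqrt{\left(7 \cdot \frac{1}{6}\right)^{2} + 16} + 17400 = \sqrt{\left(\frac{7}{6}\right)^{2} + 16} + 17400 = \sqrt{\frac{49}{36} + 16} + 17400 = \sqrt{\frac{625}{36}} + 17400 = \frac{25}{6} + 17400 = \frac{104425}{6}$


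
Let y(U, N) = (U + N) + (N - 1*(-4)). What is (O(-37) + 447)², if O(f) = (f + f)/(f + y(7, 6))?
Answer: 10023556/49 ≈ 2.0456e+5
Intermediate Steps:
y(U, N) = 4 + U + 2*N (y(U, N) = (N + U) + (N + 4) = (N + U) + (4 + N) = 4 + U + 2*N)
O(f) = 2*f/(23 + f) (O(f) = (f + f)/(f + (4 + 7 + 2*6)) = (2*f)/(f + (4 + 7 + 12)) = (2*f)/(f + 23) = (2*f)/(23 + f) = 2*f/(23 + f))
(O(-37) + 447)² = (2*(-37)/(23 - 37) + 447)² = (2*(-37)/(-14) + 447)² = (2*(-37)*(-1/14) + 447)² = (37/7 + 447)² = (3166/7)² = 10023556/49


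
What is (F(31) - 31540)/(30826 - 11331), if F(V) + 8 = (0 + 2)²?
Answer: -31544/19495 ≈ -1.6181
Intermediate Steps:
F(V) = -4 (F(V) = -8 + (0 + 2)² = -8 + 2² = -8 + 4 = -4)
(F(31) - 31540)/(30826 - 11331) = (-4 - 31540)/(30826 - 11331) = -31544/19495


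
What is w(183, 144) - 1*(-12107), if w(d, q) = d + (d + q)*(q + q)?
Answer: 106466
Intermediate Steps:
w(d, q) = d + 2*q*(d + q) (w(d, q) = d + (d + q)*(2*q) = d + 2*q*(d + q))
w(183, 144) - 1*(-12107) = (183 + 2*144² + 2*183*144) - 1*(-12107) = (183 + 2*20736 + 52704) + 12107 = (183 + 41472 + 52704) + 12107 = 94359 + 12107 = 106466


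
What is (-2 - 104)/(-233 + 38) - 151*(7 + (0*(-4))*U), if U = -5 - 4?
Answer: -206009/195 ≈ -1056.5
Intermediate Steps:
U = -9
(-2 - 104)/(-233 + 38) - 151*(7 + (0*(-4))*U) = (-2 - 104)/(-233 + 38) - 151*(7 + (0*(-4))*(-9)) = -106/(-195) - 151*(7 + 0*(-9)) = -106*(-1/195) - 151*(7 + 0) = 106/195 - 151*7 = 106/195 - 1057 = -206009/195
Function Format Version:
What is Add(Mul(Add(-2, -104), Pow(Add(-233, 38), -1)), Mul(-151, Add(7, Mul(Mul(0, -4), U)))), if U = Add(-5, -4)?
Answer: Rational(-206009, 195) ≈ -1056.5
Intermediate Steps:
U = -9
Add(Mul(Add(-2, -104), Pow(Add(-233, 38), -1)), Mul(-151, Add(7, Mul(Mul(0, -4), U)))) = Add(Mul(Add(-2, -104), Pow(Add(-233, 38), -1)), Mul(-151, Add(7, Mul(Mul(0, -4), -9)))) = Add(Mul(-106, Pow(-195, -1)), Mul(-151, Add(7, Mul(0, -9)))) = Add(Mul(-106, Rational(-1, 195)), Mul(-151, Add(7, 0))) = Add(Rational(106, 195), Mul(-151, 7)) = Add(Rational(106, 195), -1057) = Rational(-206009, 195)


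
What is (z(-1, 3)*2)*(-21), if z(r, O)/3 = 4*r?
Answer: 504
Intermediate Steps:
z(r, O) = 12*r (z(r, O) = 3*(4*r) = 12*r)
(z(-1, 3)*2)*(-21) = ((12*(-1))*2)*(-21) = -12*2*(-21) = -24*(-21) = 504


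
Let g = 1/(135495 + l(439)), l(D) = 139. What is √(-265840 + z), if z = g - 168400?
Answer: I*√7988531748437806/135634 ≈ 658.97*I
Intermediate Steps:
g = 1/135634 (g = 1/(135495 + 139) = 1/135634 ≈ 7.3728e-6)
z = -22840765599/135634 (z = 1/135634 - 168400 = -22840765599/135634 ≈ -1.6840e+5)
√(-265840 + z) = √(-265840 - 22840765599/135634) = √(-58897708159/135634) = I*√7988531748437806/135634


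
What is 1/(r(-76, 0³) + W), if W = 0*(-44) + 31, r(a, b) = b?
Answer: 1/31 ≈ 0.032258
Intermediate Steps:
W = 31 (W = 0 + 31 = 31)
1/(r(-76, 0³) + W) = 1/(0³ + 31) = 1/(0 + 31) = 1/31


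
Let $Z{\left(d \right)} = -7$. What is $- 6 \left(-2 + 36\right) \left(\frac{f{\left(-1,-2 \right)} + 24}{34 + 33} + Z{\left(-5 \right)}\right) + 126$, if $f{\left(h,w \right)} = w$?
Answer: $\frac{99630}{67} \approx 1487.0$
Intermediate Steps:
$- 6 \left(-2 + 36\right) \left(\frac{f{\left(-1,-2 \right)} + 24}{34 + 33} + Z{\left(-5 \right)}\right) + 126 = - 6 \left(-2 + 36\right) \left(\frac{-2 + 24}{34 + 33} - 7\right) + 126 = - 6 \cdot 34 \left(\frac{22}{67} - 7\right) + 126 = - 6 \cdot 34 \left(- \frac{447}{67}\right) + 126 = \left(-6\right) \left(- \frac{15198}{67}\right) + 126 = \frac{91188}{67} + 126 = \frac{99630}{67}$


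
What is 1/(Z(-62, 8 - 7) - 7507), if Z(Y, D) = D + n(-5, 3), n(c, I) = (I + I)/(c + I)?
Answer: -1/7509 ≈ -0.00013317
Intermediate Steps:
n(c, I) = 2*I/(I + c) (n(c, I) = (2*I)/(I + c) = 2*I/(I + c))
Z(Y, D) = -3 + D (Z(Y, D) = D + 2*3/(3 - 5) = D + 2*3/(-2) = D + 2*3*(-½) = D - 3 = -3 + D)
1/(Z(-62, 8 - 7) - 7507) = 1/((-3 + (8 - 7)) - 7507) = 1/((-3 + 1) - 7507) = 1/(-2 - 7507) = 1/(-7509) = -1/7509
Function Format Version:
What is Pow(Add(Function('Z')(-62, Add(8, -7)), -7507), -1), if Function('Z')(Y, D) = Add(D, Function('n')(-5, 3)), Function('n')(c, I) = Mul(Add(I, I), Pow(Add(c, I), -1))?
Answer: Rational(-1, 7509) ≈ -0.00013317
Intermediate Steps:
Function('n')(c, I) = Mul(2, I, Pow(Add(I, c), -1)) (Function('n')(c, I) = Mul(Mul(2, I), Pow(Add(I, c), -1)) = Mul(2, I, Pow(Add(I, c), -1)))
Function('Z')(Y, D) = Add(-3, D) (Function('Z')(Y, D) = Add(D, Mul(2, 3, Pow(Add(3, -5), -1))) = Add(D, Mul(2, 3, Pow(-2, -1))) = Add(D, Mul(2, 3, Rational(-1, 2))) = Add(D, -3) = Add(-3, D))
Pow(Add(Function('Z')(-62, Add(8, -7)), -7507), -1) = Pow(Add(Add(-3, Add(8, -7)), -7507), -1) = Pow(Add(Add(-3, 1), -7507), -1) = Pow(Add(-2, -7507), -1) = Pow(-7509, -1) = Rational(-1, 7509)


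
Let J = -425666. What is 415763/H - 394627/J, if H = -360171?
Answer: -34842971941/153312548886 ≈ -0.22727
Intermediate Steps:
415763/H - 394627/J = 415763/(-360171) - 394627/(-425666) = 415763*(-1/360171) - 394627*(-1/425666) = -415763/360171 + 394627/425666 = -34842971941/153312548886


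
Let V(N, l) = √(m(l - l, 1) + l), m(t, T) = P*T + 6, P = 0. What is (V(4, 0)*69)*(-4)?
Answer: -276*√6 ≈ -676.06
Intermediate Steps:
m(t, T) = 6 (m(t, T) = 0*T + 6 = 0 + 6 = 6)
V(N, l) = √(6 + l)
(V(4, 0)*69)*(-4) = (√(6 + 0)*69)*(-4) = (√6*69)*(-4) = (69*√6)*(-4) = -276*√6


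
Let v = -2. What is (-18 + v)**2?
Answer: 400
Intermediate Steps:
(-18 + v)**2 = (-18 - 2)**2 = (-20)**2 = 400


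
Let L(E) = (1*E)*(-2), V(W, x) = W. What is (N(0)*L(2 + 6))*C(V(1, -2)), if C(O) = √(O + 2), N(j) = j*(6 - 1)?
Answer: 0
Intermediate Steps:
N(j) = 5*j (N(j) = j*5 = 5*j)
L(E) = -2*E (L(E) = E*(-2) = -2*E)
C(O) = √(2 + O)
(N(0)*L(2 + 6))*C(V(1, -2)) = ((5*0)*(-2*(2 + 6)))*√(2 + 1) = (0*(-2*8))*√3 = (0*(-16))*√3 = 0*√3 = 0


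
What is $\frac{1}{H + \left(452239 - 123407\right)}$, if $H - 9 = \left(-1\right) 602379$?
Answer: $- \frac{1}{273538} \approx -3.6558 \cdot 10^{-6}$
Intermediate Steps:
$H = -602370$ ($H = 9 - 602379 = -602370$)
$\frac{1}{H + \left(452239 - 123407\right)} = \frac{1}{-602370 + \left(452239 - 123407\right)} = \frac{1}{-602370 + 328832} = \frac{1}{-273538} = - \frac{1}{273538}$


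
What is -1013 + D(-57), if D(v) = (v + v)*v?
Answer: 5485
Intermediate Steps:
D(v) = 2*v**2 (D(v) = (2*v)*v = 2*v**2)
-1013 + D(-57) = -1013 + 2*(-57)**2 = -1013 + 2*3249 = -1013 + 6498 = 5485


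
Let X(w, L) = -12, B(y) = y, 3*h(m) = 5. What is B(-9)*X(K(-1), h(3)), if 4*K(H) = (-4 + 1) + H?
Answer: 108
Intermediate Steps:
K(H) = -¾ + H/4 (K(H) = ((-4 + 1) + H)/4 = (-3 + H)/4 = -¾ + H/4)
h(m) = 5/3 (h(m) = (⅓)*5 = 5/3)
B(-9)*X(K(-1), h(3)) = -9*(-12) = 108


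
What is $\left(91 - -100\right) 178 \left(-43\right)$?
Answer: $-1461914$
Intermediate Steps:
$\left(91 - -100\right) 178 \left(-43\right) = \left(91 + 100\right) 178 \left(-43\right) = 191 \cdot 178 \left(-43\right) = 33998 \left(-43\right) = -1461914$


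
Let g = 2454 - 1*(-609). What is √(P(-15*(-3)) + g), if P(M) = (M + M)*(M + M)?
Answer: 61*√3 ≈ 105.66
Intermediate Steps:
g = 3063 (g = 2454 + 609 = 3063)
P(M) = 4*M² (P(M) = (2*M)*(2*M) = 4*M²)
√(P(-15*(-3)) + g) = √(4*(-15*(-3))² + 3063) = √(4*45² + 3063) = √(4*2025 + 3063) = √(8100 + 3063) = √11163 = 61*√3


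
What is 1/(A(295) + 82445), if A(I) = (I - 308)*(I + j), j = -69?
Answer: 1/79507 ≈ 1.2578e-5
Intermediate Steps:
A(I) = (-308 + I)*(-69 + I) (A(I) = (I - 308)*(I - 69) = (-308 + I)*(-69 + I))
1/(A(295) + 82445) = 1/((21252 + 295**2 - 377*295) + 82445) = 1/((21252 + 87025 - 111215) + 82445) = 1/(-2938 + 82445) = 1/79507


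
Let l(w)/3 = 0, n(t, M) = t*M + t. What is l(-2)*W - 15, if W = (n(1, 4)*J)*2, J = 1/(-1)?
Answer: -15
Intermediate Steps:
n(t, M) = t + M*t (n(t, M) = M*t + t = t + M*t)
l(w) = 0 (l(w) = 3*0 = 0)
J = -1
W = -10 (W = ((1*(1 + 4))*(-1))*2 = ((1*5)*(-1))*2 = (5*(-1))*2 = -5*2 = -10)
l(-2)*W - 15 = 0*(-10) - 15 = 0 - 15 = -15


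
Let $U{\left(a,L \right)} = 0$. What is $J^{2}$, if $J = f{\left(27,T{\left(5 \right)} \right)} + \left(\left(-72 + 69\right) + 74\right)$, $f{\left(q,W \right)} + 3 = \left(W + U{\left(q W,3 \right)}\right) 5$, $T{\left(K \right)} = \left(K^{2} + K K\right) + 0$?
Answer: $101124$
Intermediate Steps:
$T{\left(K \right)} = 2 K^{2}$ ($T{\left(K \right)} = \left(K^{2} + K^{2}\right) + 0 = 2 K^{2} + 0 = 2 K^{2}$)
$f{\left(q,W \right)} = -3 + 5 W$ ($f{\left(q,W \right)} = -3 + \left(W + 0\right) 5 = -3 + W 5 = -3 + 5 W$)
$J = 318$ ($J = \left(-3 + 5 \cdot 2 \cdot 5^{2}\right) + \left(\left(-72 + 69\right) + 74\right) = \left(-3 + 5 \cdot 2 \cdot 25\right) + \left(-3 + 74\right) = \left(-3 + 5 \cdot 50\right) + 71 = \left(-3 + 250\right) + 71 = 247 + 71 = 318$)
$J^{2} = 318^{2} = 101124$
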